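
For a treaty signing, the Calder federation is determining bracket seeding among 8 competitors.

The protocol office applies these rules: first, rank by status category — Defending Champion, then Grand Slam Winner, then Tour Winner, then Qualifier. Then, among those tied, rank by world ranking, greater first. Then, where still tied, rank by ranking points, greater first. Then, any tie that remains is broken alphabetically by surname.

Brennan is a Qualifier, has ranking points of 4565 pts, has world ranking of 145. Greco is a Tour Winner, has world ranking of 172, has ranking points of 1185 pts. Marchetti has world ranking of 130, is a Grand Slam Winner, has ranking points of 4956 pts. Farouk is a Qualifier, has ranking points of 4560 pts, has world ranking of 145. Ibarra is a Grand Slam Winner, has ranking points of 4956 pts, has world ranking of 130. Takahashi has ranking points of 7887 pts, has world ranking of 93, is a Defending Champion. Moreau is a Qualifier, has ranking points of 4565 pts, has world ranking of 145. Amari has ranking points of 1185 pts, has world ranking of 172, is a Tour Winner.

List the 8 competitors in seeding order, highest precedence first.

Takahashi, Ibarra, Marchetti, Amari, Greco, Brennan, Moreau, Farouk

By status category: Takahashi (Defending Champion); then Ibarra and Marchetti (Grand Slam Winner); then Amari and Greco (Tour Winner); then Brennan, Moreau and Farouk (Qualifier).
Ibarra and Marchetti both have world ranking 130, so the next rule applies.
Ibarra and Marchetti both have ranking points 4956 pts, so the next rule applies.
Among Ibarra and Marchetti, alphabetically by surname: Ibarra before Marchetti.
Amari and Greco both have world ranking 172, so the next rule applies.
Amari and Greco both have ranking points 1185 pts, so the next rule applies.
Among Amari and Greco, alphabetically by surname: Amari before Greco.
Brennan, Moreau and Farouk all have world ranking 145, so the next rule applies.
Among Brennan, Moreau and Farouk, by ranking points (higher first): Brennan and Moreau (4565 pts) before Farouk (4560 pts).
Among Brennan and Moreau, alphabetically by surname: Brennan before Moreau.
Full order: Takahashi, Ibarra, Marchetti, Amari, Greco, Brennan, Moreau, Farouk.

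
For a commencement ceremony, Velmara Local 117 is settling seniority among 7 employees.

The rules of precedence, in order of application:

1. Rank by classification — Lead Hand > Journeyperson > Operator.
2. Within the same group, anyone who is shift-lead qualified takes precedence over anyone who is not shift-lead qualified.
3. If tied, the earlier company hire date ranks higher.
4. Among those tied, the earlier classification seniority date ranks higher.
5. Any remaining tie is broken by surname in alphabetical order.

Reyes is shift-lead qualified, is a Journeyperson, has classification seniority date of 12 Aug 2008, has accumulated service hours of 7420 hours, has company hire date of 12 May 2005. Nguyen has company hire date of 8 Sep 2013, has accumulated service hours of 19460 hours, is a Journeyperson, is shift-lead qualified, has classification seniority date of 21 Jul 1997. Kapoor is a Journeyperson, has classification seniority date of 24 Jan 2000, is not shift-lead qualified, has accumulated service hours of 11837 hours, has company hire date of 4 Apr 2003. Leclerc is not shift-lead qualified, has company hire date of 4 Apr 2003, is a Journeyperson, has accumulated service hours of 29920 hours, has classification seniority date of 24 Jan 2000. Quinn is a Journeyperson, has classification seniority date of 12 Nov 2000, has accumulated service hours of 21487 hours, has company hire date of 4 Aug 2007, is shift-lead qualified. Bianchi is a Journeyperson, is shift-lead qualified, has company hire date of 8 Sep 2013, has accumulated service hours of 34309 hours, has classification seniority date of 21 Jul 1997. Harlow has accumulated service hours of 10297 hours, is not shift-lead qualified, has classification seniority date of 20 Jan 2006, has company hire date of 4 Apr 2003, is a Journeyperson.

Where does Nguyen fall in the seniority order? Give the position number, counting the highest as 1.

By classification: Reyes, Quinn, Bianchi, Nguyen, Kapoor, Leclerc and Harlow (Journeyperson).
Among Reyes, Quinn, Bianchi, Nguyen, Kapoor, Leclerc and Harlow, shift-lead qualified before not shift-lead qualified: Reyes, Quinn, Bianchi and Nguyen (shift-lead qualified) before Kapoor, Leclerc and Harlow (not shift-lead qualified).
Among Reyes, Quinn, Bianchi and Nguyen, by company hire date (earlier first): Reyes (12 May 2005) before Quinn (4 Aug 2007) before Bianchi and Nguyen (8 Sep 2013).
Bianchi and Nguyen both have classification seniority date 21 Jul 1997, so the next rule applies.
Among Bianchi and Nguyen, alphabetically by surname: Bianchi before Nguyen.
Kapoor, Leclerc and Harlow all have company hire date 4 Apr 2003, so the next rule applies.
Among Kapoor, Leclerc and Harlow, by classification seniority date (earlier first): Kapoor and Leclerc (24 Jan 2000) before Harlow (20 Jan 2006).
Among Kapoor and Leclerc, alphabetically by surname: Kapoor before Leclerc.
Order: Reyes, Quinn, Bianchi, Nguyen, Kapoor, Leclerc, Harlow. So position 4.

4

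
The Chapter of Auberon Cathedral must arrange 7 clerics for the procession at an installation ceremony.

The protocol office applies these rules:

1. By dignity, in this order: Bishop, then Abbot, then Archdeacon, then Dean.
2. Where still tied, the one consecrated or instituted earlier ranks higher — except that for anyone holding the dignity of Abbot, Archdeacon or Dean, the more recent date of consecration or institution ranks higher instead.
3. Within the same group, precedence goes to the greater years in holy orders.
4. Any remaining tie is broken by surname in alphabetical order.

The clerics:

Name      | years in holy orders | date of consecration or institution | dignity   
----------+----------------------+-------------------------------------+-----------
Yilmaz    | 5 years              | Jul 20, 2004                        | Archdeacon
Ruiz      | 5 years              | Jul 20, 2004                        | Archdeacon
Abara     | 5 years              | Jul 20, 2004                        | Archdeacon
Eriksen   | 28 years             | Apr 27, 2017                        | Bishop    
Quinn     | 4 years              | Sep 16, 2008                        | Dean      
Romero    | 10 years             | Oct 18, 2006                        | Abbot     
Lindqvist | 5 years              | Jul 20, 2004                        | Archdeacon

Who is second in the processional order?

Romero

By dignity: Eriksen (Bishop); then Romero (Abbot); then Abara, Lindqvist, Ruiz and Yilmaz (Archdeacon); then Quinn (Dean).
Abara, Lindqvist, Ruiz and Yilmaz all have date of consecration or institution Jul 20, 2004, so the next rule applies.
Abara, Lindqvist, Ruiz and Yilmaz all have years in holy orders 5 years, so the next rule applies.
Among Abara, Lindqvist, Ruiz and Yilmaz, alphabetically by surname: Abara before Lindqvist before Ruiz before Yilmaz.
Order: Eriksen, Romero, Abara, Lindqvist, Ruiz, Yilmaz, Quinn.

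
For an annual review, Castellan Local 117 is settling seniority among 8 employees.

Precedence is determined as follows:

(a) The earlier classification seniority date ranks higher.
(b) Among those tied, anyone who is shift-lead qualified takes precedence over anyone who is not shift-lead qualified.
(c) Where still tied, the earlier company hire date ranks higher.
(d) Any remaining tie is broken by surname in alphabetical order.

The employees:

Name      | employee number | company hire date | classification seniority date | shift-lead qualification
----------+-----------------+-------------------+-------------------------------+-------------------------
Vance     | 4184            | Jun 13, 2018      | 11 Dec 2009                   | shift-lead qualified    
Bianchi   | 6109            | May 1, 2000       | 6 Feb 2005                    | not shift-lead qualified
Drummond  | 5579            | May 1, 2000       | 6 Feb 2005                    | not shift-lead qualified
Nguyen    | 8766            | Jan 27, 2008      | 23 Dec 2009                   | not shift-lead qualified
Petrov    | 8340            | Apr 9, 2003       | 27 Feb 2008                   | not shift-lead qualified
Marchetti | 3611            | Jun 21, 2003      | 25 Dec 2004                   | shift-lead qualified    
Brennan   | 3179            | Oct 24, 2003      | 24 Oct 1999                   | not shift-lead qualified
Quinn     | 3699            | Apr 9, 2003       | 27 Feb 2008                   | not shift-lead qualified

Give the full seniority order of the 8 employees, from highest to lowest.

By classification seniority date (earlier first): Brennan (24 Oct 1999); then Marchetti (25 Dec 2004); then Bianchi and Drummond (both 6 Feb 2005); then Petrov and Quinn (both 27 Feb 2008); then Vance (11 Dec 2009); then Nguyen (23 Dec 2009).
Bianchi and Drummond are each not shift-lead qualified, so the next rule applies.
Bianchi and Drummond both have company hire date May 1, 2000, so the next rule applies.
Among Bianchi and Drummond, alphabetically by surname: Bianchi before Drummond.
Petrov and Quinn are each not shift-lead qualified, so the next rule applies.
Petrov and Quinn both have company hire date Apr 9, 2003, so the next rule applies.
Among Petrov and Quinn, alphabetically by surname: Petrov before Quinn.
Full order: Brennan, Marchetti, Bianchi, Drummond, Petrov, Quinn, Vance, Nguyen.

Brennan, Marchetti, Bianchi, Drummond, Petrov, Quinn, Vance, Nguyen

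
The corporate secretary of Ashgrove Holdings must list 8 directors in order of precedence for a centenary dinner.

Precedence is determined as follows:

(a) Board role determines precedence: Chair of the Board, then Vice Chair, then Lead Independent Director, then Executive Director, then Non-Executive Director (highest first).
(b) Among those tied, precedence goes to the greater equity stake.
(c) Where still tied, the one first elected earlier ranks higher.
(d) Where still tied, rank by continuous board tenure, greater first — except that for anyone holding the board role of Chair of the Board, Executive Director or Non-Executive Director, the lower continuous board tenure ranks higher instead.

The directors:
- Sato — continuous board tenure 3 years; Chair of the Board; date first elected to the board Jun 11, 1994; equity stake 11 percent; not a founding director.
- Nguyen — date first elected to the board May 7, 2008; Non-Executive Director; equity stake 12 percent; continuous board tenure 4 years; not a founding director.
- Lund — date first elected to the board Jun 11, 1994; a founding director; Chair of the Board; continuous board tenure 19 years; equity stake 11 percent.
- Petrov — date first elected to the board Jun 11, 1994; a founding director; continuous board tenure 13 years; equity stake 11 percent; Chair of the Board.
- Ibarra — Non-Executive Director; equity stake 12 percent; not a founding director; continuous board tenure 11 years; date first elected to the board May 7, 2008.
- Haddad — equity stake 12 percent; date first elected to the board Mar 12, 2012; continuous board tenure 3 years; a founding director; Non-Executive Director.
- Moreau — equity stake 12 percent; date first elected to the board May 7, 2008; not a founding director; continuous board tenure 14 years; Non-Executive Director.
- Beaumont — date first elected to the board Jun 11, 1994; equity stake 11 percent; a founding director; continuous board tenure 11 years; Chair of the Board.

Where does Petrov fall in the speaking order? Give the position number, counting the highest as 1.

By board role: Sato, Beaumont, Petrov and Lund (Chair of the Board); then Nguyen, Ibarra, Moreau and Haddad (Non-Executive Director).
Sato, Beaumont, Petrov and Lund all have equity stake 11 percent, so the next rule applies.
Sato, Beaumont, Petrov and Lund all have date first elected to the board Jun 11, 1994, so the next rule applies.
Among Sato, Beaumont, Petrov and Lund, by continuous board tenure (lower first) (reversed rule for this group): Sato (3 years) before Beaumont (11 years) before Petrov (13 years) before Lund (19 years).
Nguyen, Ibarra, Moreau and Haddad all have equity stake 12 percent, so the next rule applies.
Among Nguyen, Ibarra, Moreau and Haddad, by date first elected to the board (earlier first): Nguyen, Ibarra and Moreau (May 7, 2008) before Haddad (Mar 12, 2012).
Among Nguyen, Ibarra and Moreau, by continuous board tenure (lower first) (reversed rule for this group): Nguyen (4 years) before Ibarra (11 years) before Moreau (14 years).
Order: Sato, Beaumont, Petrov, Lund, Nguyen, Ibarra, Moreau, Haddad. So position 3.

3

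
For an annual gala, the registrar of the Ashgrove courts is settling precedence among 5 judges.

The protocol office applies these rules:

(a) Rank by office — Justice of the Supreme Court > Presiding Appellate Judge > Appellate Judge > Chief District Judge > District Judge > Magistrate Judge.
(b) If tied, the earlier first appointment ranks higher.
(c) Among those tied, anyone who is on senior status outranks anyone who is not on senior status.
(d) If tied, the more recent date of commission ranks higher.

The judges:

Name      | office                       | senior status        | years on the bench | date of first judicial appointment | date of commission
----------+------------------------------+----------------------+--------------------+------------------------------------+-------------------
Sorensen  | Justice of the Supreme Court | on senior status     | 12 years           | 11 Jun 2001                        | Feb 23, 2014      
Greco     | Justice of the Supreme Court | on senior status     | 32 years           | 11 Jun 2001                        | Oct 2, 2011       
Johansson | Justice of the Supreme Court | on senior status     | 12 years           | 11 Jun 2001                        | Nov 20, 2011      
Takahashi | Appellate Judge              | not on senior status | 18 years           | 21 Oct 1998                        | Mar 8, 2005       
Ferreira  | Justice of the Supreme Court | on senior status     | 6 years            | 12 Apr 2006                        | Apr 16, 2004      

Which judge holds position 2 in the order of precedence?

Johansson

By office: Sorensen, Johansson, Greco and Ferreira (Justice of the Supreme Court); then Takahashi (Appellate Judge).
Among Sorensen, Johansson, Greco and Ferreira, by date of first judicial appointment (earlier first): Sorensen, Johansson and Greco (11 Jun 2001) before Ferreira (12 Apr 2006).
Sorensen, Johansson and Greco are each on senior status, so the next rule applies.
Among Sorensen, Johansson and Greco, by date of commission (later first): Sorensen (Feb 23, 2014) before Johansson (Nov 20, 2011) before Greco (Oct 2, 2011).
Order: Sorensen, Johansson, Greco, Ferreira, Takahashi.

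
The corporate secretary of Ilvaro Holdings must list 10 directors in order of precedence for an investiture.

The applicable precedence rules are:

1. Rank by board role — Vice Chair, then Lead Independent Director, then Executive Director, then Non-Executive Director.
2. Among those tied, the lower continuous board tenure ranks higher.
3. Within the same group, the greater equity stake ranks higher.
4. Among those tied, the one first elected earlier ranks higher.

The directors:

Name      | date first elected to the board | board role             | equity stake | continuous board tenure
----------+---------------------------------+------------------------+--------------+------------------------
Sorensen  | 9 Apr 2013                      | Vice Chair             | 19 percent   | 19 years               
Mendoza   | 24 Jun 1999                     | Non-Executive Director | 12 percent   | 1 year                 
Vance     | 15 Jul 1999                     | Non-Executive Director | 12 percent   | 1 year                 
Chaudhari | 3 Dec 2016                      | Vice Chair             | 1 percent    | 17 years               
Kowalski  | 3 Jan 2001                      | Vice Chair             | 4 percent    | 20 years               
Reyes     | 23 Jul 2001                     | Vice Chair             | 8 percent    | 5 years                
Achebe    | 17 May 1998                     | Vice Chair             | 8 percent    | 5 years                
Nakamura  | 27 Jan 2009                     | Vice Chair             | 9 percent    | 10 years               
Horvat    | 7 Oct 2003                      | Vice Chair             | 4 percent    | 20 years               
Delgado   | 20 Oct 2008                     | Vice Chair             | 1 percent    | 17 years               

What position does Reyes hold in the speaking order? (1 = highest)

By board role: Achebe, Reyes, Nakamura, Delgado, Chaudhari, Sorensen, Kowalski and Horvat (Vice Chair); then Mendoza and Vance (Non-Executive Director).
Among Achebe, Reyes, Nakamura, Delgado, Chaudhari, Sorensen, Kowalski and Horvat, by continuous board tenure (lower first): Achebe and Reyes (5 years) before Nakamura (10 years) before Delgado and Chaudhari (17 years) before Sorensen (19 years) before Kowalski and Horvat (20 years).
Achebe and Reyes both have equity stake 8 percent, so the next rule applies.
Among Achebe and Reyes, by date first elected to the board (earlier first): Achebe (17 May 1998) before Reyes (23 Jul 2001).
Delgado and Chaudhari both have equity stake 1 percent, so the next rule applies.
Among Delgado and Chaudhari, by date first elected to the board (earlier first): Delgado (20 Oct 2008) before Chaudhari (3 Dec 2016).
Kowalski and Horvat both have equity stake 4 percent, so the next rule applies.
Among Kowalski and Horvat, by date first elected to the board (earlier first): Kowalski (3 Jan 2001) before Horvat (7 Oct 2003).
Mendoza and Vance both have continuous board tenure 1 year, so the next rule applies.
Mendoza and Vance both have equity stake 12 percent, so the next rule applies.
Among Mendoza and Vance, by date first elected to the board (earlier first): Mendoza (24 Jun 1999) before Vance (15 Jul 1999).
Order: Achebe, Reyes, Nakamura, Delgado, Chaudhari, Sorensen, Kowalski, Horvat, Mendoza, Vance. So position 2.

2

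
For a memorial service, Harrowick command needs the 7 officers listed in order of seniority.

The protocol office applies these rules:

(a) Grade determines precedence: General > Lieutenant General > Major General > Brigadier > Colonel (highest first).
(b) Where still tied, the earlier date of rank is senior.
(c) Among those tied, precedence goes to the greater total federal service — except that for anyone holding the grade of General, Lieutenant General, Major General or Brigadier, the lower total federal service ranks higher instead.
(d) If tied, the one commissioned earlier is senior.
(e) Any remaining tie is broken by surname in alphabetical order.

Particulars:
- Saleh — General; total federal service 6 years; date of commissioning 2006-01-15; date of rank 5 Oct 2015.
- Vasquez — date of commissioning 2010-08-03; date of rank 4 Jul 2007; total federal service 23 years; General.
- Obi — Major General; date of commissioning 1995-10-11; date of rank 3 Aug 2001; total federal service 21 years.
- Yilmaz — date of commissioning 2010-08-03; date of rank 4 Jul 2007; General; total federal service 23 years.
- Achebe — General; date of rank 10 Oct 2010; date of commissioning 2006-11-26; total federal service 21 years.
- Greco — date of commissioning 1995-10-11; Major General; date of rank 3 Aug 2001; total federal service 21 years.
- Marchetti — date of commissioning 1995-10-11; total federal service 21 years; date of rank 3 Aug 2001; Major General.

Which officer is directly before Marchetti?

By grade: Vasquez, Yilmaz, Achebe and Saleh (General); then Greco, Marchetti and Obi (Major General).
Among Vasquez, Yilmaz, Achebe and Saleh, by date of rank (earlier first): Vasquez and Yilmaz (4 Jul 2007) before Achebe (10 Oct 2010) before Saleh (5 Oct 2015).
Vasquez and Yilmaz both have total federal service 23 years, so the next rule applies.
Vasquez and Yilmaz both have date of commissioning 2010-08-03, so the next rule applies.
Among Vasquez and Yilmaz, alphabetically by surname: Vasquez before Yilmaz.
Greco, Marchetti and Obi all have date of rank 3 Aug 2001, so the next rule applies.
Greco, Marchetti and Obi all have total federal service 21 years, so the next rule applies.
Greco, Marchetti and Obi all have date of commissioning 1995-10-11, so the next rule applies.
Among Greco, Marchetti and Obi, alphabetically by surname: Greco before Marchetti before Obi.
Order: Vasquez, Yilmaz, Achebe, Saleh, Greco, Marchetti, Obi.

Greco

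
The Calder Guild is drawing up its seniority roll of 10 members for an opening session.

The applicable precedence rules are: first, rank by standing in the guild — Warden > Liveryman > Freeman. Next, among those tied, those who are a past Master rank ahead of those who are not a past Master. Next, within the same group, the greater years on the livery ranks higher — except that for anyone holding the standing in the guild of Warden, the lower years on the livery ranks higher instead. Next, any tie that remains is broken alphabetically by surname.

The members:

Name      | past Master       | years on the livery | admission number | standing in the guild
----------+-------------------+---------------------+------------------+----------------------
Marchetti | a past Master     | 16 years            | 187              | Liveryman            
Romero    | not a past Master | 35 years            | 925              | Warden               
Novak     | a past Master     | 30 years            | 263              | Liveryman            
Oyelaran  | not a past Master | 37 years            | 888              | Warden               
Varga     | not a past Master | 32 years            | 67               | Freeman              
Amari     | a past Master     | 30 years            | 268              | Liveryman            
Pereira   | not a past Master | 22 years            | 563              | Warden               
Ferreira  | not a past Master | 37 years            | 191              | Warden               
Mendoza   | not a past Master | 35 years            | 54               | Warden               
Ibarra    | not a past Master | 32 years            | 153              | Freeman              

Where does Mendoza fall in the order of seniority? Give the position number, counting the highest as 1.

By standing in the guild: Pereira, Mendoza, Romero, Ferreira and Oyelaran (Warden); then Amari, Novak and Marchetti (Liveryman); then Ibarra and Varga (Freeman).
Pereira, Mendoza, Romero, Ferreira and Oyelaran are each not a past Master, so the next rule applies.
Among Pereira, Mendoza, Romero, Ferreira and Oyelaran, by years on the livery (lower first) (reversed rule for this group): Pereira (22 years) before Mendoza and Romero (35 years) before Ferreira and Oyelaran (37 years).
Among Mendoza and Romero, alphabetically by surname: Mendoza before Romero.
Among Ferreira and Oyelaran, alphabetically by surname: Ferreira before Oyelaran.
Amari, Novak and Marchetti are each a past Master, so the next rule applies.
Among Amari, Novak and Marchetti, by years on the livery (higher first): Amari and Novak (30 years) before Marchetti (16 years).
Among Amari and Novak, alphabetically by surname: Amari before Novak.
Ibarra and Varga are each not a past Master, so the next rule applies.
Ibarra and Varga both have years on the livery 32 years, so the next rule applies.
Among Ibarra and Varga, alphabetically by surname: Ibarra before Varga.
Order: Pereira, Mendoza, Romero, Ferreira, Oyelaran, Amari, Novak, Marchetti, Ibarra, Varga. So position 2.

2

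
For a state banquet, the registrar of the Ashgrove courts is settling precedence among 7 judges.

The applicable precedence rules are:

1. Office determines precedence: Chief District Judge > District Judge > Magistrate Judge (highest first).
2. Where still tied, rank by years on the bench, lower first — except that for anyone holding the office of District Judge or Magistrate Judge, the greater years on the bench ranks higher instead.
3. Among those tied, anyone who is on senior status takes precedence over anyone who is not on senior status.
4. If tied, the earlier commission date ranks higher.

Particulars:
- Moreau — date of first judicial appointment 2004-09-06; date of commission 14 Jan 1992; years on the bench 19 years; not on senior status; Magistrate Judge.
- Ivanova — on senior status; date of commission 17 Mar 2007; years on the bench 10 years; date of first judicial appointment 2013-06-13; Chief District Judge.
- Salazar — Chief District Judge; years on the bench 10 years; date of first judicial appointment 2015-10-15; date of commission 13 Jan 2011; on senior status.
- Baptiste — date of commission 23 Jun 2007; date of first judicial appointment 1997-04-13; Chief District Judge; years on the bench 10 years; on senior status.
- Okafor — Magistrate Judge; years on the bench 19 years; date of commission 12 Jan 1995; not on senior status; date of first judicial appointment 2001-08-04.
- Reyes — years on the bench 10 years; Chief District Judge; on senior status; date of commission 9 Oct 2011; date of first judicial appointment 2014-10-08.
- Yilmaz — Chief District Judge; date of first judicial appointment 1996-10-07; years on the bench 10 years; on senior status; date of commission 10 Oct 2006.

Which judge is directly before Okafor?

By office: Yilmaz, Ivanova, Baptiste, Salazar and Reyes (Chief District Judge); then Moreau and Okafor (Magistrate Judge).
Yilmaz, Ivanova, Baptiste, Salazar and Reyes all have years on the bench 10 years, so the next rule applies.
Yilmaz, Ivanova, Baptiste, Salazar and Reyes are each on senior status, so the next rule applies.
Among Yilmaz, Ivanova, Baptiste, Salazar and Reyes, by date of commission (earlier first): Yilmaz (10 Oct 2006) before Ivanova (17 Mar 2007) before Baptiste (23 Jun 2007) before Salazar (13 Jan 2011) before Reyes (9 Oct 2011).
Moreau and Okafor both have years on the bench 19 years, so the next rule applies.
Moreau and Okafor are each not on senior status, so the next rule applies.
Among Moreau and Okafor, by date of commission (earlier first): Moreau (14 Jan 1992) before Okafor (12 Jan 1995).
Order: Yilmaz, Ivanova, Baptiste, Salazar, Reyes, Moreau, Okafor.

Moreau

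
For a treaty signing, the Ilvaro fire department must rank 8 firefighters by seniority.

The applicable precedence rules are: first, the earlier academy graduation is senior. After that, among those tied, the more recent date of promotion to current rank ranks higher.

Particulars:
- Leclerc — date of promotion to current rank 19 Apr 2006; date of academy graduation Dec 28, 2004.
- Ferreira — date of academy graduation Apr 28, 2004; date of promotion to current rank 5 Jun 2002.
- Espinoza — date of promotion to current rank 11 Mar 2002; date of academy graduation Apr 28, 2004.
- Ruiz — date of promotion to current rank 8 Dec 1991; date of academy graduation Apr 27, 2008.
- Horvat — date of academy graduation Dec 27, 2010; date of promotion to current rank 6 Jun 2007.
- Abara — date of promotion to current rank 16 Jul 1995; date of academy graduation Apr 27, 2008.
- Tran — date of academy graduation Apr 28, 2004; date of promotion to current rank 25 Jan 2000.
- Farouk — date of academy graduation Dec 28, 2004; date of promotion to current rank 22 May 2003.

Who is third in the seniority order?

By date of academy graduation (earlier first): Ferreira, Espinoza and Tran (each Apr 28, 2004); then Leclerc and Farouk (both Dec 28, 2004); then Abara and Ruiz (both Apr 27, 2008); then Horvat (Dec 27, 2010).
Among Ferreira, Espinoza and Tran, by date of promotion to current rank (later first): Ferreira (5 Jun 2002) before Espinoza (11 Mar 2002) before Tran (25 Jan 2000).
Among Leclerc and Farouk, by date of promotion to current rank (later first): Leclerc (19 Apr 2006) before Farouk (22 May 2003).
Among Abara and Ruiz, by date of promotion to current rank (later first): Abara (16 Jul 1995) before Ruiz (8 Dec 1991).
Order: Ferreira, Espinoza, Tran, Leclerc, Farouk, Abara, Ruiz, Horvat.

Tran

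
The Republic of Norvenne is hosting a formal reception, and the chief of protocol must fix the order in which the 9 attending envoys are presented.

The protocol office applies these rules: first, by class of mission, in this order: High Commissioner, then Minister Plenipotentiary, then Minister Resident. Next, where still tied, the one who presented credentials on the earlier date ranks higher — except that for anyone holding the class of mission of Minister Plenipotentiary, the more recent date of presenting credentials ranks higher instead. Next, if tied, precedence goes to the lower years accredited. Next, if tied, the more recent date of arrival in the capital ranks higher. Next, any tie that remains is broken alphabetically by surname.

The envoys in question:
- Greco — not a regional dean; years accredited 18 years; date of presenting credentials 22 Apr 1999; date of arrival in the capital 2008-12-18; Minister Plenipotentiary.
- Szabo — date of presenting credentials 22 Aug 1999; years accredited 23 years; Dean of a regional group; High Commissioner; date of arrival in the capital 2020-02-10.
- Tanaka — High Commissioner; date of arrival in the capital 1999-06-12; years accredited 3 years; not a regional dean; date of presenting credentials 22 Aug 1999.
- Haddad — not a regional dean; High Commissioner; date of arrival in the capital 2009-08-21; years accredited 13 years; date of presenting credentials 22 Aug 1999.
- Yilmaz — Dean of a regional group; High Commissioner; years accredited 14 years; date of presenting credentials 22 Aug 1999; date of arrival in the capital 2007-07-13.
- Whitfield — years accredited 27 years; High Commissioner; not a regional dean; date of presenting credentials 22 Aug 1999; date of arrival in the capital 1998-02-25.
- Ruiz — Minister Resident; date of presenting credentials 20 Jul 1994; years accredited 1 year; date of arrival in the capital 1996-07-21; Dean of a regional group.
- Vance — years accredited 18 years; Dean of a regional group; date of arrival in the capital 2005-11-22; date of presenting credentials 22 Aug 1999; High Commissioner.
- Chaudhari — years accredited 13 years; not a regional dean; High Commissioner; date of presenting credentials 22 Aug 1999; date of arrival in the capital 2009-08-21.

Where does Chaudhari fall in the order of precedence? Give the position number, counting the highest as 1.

2

By class of mission: Tanaka, Chaudhari, Haddad, Yilmaz, Vance, Szabo and Whitfield (High Commissioner); then Greco (Minister Plenipotentiary); then Ruiz (Minister Resident).
Tanaka, Chaudhari, Haddad, Yilmaz, Vance, Szabo and Whitfield all have date of presenting credentials 22 Aug 1999, so the next rule applies.
Among Tanaka, Chaudhari, Haddad, Yilmaz, Vance, Szabo and Whitfield, by years accredited (lower first): Tanaka (3 years) before Chaudhari and Haddad (13 years) before Yilmaz (14 years) before Vance (18 years) before Szabo (23 years) before Whitfield (27 years).
Chaudhari and Haddad both have date of arrival in the capital 2009-08-21, so the next rule applies.
Among Chaudhari and Haddad, alphabetically by surname: Chaudhari before Haddad.
Order: Tanaka, Chaudhari, Haddad, Yilmaz, Vance, Szabo, Whitfield, Greco, Ruiz. So position 2.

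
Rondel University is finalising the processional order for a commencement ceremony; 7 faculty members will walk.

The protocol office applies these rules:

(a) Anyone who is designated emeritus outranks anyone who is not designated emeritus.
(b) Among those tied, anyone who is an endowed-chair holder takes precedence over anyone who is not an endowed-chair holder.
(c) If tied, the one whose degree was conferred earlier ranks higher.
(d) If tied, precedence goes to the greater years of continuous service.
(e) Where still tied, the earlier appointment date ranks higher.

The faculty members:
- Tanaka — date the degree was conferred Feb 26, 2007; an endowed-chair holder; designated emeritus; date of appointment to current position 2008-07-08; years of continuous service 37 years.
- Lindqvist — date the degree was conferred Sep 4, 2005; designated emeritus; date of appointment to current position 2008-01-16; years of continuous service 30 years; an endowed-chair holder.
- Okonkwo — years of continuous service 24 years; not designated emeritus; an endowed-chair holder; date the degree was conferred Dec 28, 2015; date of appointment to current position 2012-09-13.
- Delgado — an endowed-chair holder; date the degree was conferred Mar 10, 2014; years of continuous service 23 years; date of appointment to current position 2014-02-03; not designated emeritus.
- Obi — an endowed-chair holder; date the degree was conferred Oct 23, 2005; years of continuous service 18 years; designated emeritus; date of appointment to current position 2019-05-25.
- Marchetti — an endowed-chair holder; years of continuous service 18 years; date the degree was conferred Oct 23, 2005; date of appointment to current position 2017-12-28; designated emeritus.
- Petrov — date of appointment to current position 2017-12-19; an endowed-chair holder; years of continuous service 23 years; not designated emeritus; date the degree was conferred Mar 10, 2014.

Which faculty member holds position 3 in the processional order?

Obi

By the first rule: Lindqvist, Marchetti, Obi and Tanaka (each designated emeritus); then Delgado, Petrov and Okonkwo (each not designated emeritus).
Lindqvist, Marchetti, Obi and Tanaka are each an endowed-chair holder, so the next rule applies.
Among Lindqvist, Marchetti, Obi and Tanaka, by date the degree was conferred (earlier first): Lindqvist (Sep 4, 2005) before Marchetti and Obi (Oct 23, 2005) before Tanaka (Feb 26, 2007).
Marchetti and Obi both have years of continuous service 18 years, so the next rule applies.
Among Marchetti and Obi, by date of appointment to current position (earlier first): Marchetti (2017-12-28) before Obi (2019-05-25).
Delgado, Petrov and Okonkwo are each an endowed-chair holder, so the next rule applies.
Among Delgado, Petrov and Okonkwo, by date the degree was conferred (earlier first): Delgado and Petrov (Mar 10, 2014) before Okonkwo (Dec 28, 2015).
Delgado and Petrov both have years of continuous service 23 years, so the next rule applies.
Among Delgado and Petrov, by date of appointment to current position (earlier first): Delgado (2014-02-03) before Petrov (2017-12-19).
Order: Lindqvist, Marchetti, Obi, Tanaka, Delgado, Petrov, Okonkwo.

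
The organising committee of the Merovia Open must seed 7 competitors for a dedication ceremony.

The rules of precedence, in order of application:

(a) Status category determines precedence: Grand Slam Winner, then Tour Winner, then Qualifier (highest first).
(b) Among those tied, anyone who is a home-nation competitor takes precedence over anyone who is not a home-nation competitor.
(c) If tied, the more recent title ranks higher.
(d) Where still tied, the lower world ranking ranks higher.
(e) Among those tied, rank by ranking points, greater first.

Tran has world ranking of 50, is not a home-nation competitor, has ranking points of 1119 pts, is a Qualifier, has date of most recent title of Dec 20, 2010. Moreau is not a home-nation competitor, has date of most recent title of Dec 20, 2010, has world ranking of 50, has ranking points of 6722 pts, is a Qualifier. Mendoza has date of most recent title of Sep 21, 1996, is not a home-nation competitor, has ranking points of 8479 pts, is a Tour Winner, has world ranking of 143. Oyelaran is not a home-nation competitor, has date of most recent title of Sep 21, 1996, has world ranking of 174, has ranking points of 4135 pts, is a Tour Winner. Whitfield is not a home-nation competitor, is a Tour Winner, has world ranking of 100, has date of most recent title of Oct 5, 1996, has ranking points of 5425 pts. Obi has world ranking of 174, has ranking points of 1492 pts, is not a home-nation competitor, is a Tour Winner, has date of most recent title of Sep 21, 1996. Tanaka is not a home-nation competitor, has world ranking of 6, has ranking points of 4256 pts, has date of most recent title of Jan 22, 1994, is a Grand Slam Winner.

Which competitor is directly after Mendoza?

By status category: Tanaka (Grand Slam Winner); then Whitfield, Mendoza, Oyelaran and Obi (Tour Winner); then Moreau and Tran (Qualifier).
Whitfield, Mendoza, Oyelaran and Obi are each not a home-nation competitor, so the next rule applies.
Among Whitfield, Mendoza, Oyelaran and Obi, by date of most recent title (later first): Whitfield (Oct 5, 1996) before Mendoza, Oyelaran and Obi (Sep 21, 1996).
Among Mendoza, Oyelaran and Obi, by world ranking (lower first): Mendoza (143) before Oyelaran and Obi (174).
Among Oyelaran and Obi, by ranking points (higher first): Oyelaran (4135 pts) before Obi (1492 pts).
Moreau and Tran are each not a home-nation competitor, so the next rule applies.
Moreau and Tran both have date of most recent title Dec 20, 2010, so the next rule applies.
Moreau and Tran both have world ranking 50, so the next rule applies.
Among Moreau and Tran, by ranking points (higher first): Moreau (6722 pts) before Tran (1119 pts).
Order: Tanaka, Whitfield, Mendoza, Oyelaran, Obi, Moreau, Tran.

Oyelaran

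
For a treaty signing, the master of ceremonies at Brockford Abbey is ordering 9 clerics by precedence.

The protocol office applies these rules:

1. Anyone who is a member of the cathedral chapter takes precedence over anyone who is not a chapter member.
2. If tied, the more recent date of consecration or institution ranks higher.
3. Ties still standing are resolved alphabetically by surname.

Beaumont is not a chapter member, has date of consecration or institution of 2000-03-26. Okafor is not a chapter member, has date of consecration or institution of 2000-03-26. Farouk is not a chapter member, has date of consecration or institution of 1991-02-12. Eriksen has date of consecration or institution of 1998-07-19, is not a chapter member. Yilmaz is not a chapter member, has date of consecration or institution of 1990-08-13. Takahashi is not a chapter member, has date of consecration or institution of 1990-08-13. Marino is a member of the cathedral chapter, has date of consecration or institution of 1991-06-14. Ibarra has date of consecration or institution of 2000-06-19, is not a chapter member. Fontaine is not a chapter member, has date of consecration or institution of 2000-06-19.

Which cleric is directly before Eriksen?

Okafor

By the first rule: Marino (a member of the cathedral chapter); then Fontaine, Ibarra, Beaumont, Okafor, Eriksen, Farouk, Takahashi and Yilmaz (each not a chapter member).
Among Fontaine, Ibarra, Beaumont, Okafor, Eriksen, Farouk, Takahashi and Yilmaz, by date of consecration or institution (later first): Fontaine and Ibarra (2000-06-19) before Beaumont and Okafor (2000-03-26) before Eriksen (1998-07-19) before Farouk (1991-02-12) before Takahashi and Yilmaz (1990-08-13).
Among Fontaine and Ibarra, alphabetically by surname: Fontaine before Ibarra.
Among Beaumont and Okafor, alphabetically by surname: Beaumont before Okafor.
Among Takahashi and Yilmaz, alphabetically by surname: Takahashi before Yilmaz.
Order: Marino, Fontaine, Ibarra, Beaumont, Okafor, Eriksen, Farouk, Takahashi, Yilmaz.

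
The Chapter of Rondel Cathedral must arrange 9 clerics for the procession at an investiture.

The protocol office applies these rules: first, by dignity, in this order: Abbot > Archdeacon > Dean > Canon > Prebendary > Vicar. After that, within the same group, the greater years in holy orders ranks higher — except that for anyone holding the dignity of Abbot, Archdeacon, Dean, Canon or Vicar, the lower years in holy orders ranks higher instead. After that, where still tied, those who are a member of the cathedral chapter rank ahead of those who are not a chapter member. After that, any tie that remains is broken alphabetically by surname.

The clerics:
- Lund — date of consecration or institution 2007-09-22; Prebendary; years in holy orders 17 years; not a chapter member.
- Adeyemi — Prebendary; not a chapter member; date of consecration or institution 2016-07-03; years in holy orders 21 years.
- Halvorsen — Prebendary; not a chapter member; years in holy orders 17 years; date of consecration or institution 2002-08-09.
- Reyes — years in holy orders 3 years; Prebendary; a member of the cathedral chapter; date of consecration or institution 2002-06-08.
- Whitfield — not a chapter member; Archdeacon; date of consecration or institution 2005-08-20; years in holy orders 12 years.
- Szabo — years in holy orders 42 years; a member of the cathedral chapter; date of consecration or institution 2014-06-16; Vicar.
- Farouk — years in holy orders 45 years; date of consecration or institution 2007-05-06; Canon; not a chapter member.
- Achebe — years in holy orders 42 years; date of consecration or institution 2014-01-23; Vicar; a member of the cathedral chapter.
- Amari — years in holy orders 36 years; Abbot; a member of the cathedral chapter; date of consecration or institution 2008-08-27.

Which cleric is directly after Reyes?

Achebe

By dignity: Amari (Abbot); then Whitfield (Archdeacon); then Farouk (Canon); then Adeyemi, Halvorsen, Lund and Reyes (Prebendary); then Achebe and Szabo (Vicar).
Among Adeyemi, Halvorsen, Lund and Reyes, by years in holy orders (higher first): Adeyemi (21 years) before Halvorsen and Lund (17 years) before Reyes (3 years).
Halvorsen and Lund are each not a chapter member, so the next rule applies.
Among Halvorsen and Lund, alphabetically by surname: Halvorsen before Lund.
Achebe and Szabo both have years in holy orders 42 years, so the next rule applies.
Achebe and Szabo are each a member of the cathedral chapter, so the next rule applies.
Among Achebe and Szabo, alphabetically by surname: Achebe before Szabo.
Order: Amari, Whitfield, Farouk, Adeyemi, Halvorsen, Lund, Reyes, Achebe, Szabo.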